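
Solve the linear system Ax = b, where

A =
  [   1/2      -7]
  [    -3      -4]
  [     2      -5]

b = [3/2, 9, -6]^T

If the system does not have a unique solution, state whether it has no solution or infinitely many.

no solution

Row-reduce:
R1 ← R1 / (1/2).
R2 ← R2 + 3·R1.
R3 ← R3 − 2·R1.
R2 ← R2 / (-46).
R1 ← R1 + 14·R2.
R3 ← R3 − 23·R2.
Row 3 reduces to 0 = -3, a contradiction. The system is inconsistent.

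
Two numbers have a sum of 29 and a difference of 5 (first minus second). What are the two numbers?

first number: 17, second number: 12

Let x = first number, y = second number.
  x + y = 29
  x - y = 5
From equation 1: x = 29 − y.
Substitute into equation 2 and solve: y = 12.
Then x = 17.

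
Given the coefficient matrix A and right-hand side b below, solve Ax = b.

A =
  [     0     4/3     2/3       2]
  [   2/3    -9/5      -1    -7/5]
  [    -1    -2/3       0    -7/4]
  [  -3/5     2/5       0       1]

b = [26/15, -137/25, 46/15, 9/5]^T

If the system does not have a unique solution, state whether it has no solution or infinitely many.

x_1 = -3, x_2 = 2, x_3 = 1, x_4 = -4/5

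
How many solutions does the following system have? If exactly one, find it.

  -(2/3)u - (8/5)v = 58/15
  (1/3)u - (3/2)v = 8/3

u = -1, v = -2

Row-reduce the augmented matrix:
R1 ← R1 / (-2/3).
R2 ← R2 − 1/3·R1.
R2 ← R2 / (-23/10).
R1 ← R1 − 12/5·R2.
Reading off the reduced rows gives u = -1, v = -2.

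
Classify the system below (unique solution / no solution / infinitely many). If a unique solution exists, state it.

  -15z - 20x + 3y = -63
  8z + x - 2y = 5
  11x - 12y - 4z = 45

x = 3, y = -1, z = 0

Row-reduce the augmented matrix:
R1 ← R1 / (-20).
R2 ← R2 − 1·R1.
R3 ← R3 − 11·R1.
R2 ← R2 / (-37/20).
R1 ← R1 + 3/20·R2.
R3 ← R3 + 207/20·R2.
R3 ← R3 / (-1954/37).
R1 ← R1 − 6/37·R3.
R2 ← R2 + 145/37·R3.
Reading off the reduced rows gives x = 3, y = -1, z = 0.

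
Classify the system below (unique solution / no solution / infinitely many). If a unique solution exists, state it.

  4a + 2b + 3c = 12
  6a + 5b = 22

infinitely many solutions

Row-reduce:
R1 ← R1 / (4).
R2 ← R2 − 6·R1.
R2 ← R2 / (2).
R1 ← R1 − 1/2·R2.
Rank is 2 with 3 unknowns, leaving c free.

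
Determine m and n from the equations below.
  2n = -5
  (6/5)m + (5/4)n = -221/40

Row-reduce the augmented matrix:
Swap R1 and R2.
R1 ← R1 / (6/5).
R2 ← R2 / (2).
R1 ← R1 − 25/24·R2.
Reading off the reduced rows gives m = -2, n = -5/2.

m = -2, n = -5/2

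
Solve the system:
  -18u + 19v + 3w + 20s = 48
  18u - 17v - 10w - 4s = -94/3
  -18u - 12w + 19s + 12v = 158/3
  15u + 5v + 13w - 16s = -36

u = -4/3, v = 2/3, w = -2/3, s = 2/3

Row-reduce the augmented matrix:
R1 ← R1 / (-18).
R2 ← R2 − 18·R1.
R3 ← R3 + 18·R1.
R4 ← R4 − 15·R1.
R2 ← R2 / (2).
R1 ← R1 + 19/18·R2.
R3 ← R3 + 7·R2.
R4 ← R4 − 125/6·R2.
R3 ← R3 / (-79/2).
R1 ← R1 + 139/36·R3.
R2 ← R2 + 7/2·R3.
R4 ← R4 − 1061/12·R3.
R4 ← R4 / (-20329/474).
R1 ← R1 − 2783/1422·R4.
R2 ← R2 − 247/79·R4.
R3 ← R3 + 110/79·R4.
Reading off the reduced rows gives u = -4/3, v = 2/3, w = -2/3, s = 2/3.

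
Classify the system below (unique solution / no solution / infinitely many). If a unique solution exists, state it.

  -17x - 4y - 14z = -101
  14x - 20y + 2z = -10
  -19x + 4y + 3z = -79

Row-reduce the augmented matrix:
R1 ← R1 / (-17).
R2 ← R2 − 14·R1.
R3 ← R3 + 19·R1.
R2 ← R2 / (-396/17).
R1 ← R1 − 4/17·R2.
R3 ← R3 − 144/17·R2.
R3 ← R3 / (167/11).
R1 ← R1 − 8/11·R3.
R2 ← R2 − 9/22·R3.
Reading off the reduced rows gives x = 5, y = 4, z = 0.

x = 5, y = 4, z = 0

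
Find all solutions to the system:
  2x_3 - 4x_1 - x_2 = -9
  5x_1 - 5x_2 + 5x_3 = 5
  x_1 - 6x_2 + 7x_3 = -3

no solution

Row-reduce:
R1 ← R1 / (-4).
R2 ← R2 − 5·R1.
R3 ← R3 − 1·R1.
R2 ← R2 / (-25/4).
R1 ← R1 − 1/4·R2.
R3 ← R3 + 25/4·R2.
Row 3 reduces to 0 = 1, a contradiction. The system is inconsistent.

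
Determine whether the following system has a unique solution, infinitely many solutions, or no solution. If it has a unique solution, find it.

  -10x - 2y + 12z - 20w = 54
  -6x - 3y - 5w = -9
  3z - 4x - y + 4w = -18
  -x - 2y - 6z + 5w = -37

Row-reduce:
R1 ← R1 / (-10).
R2 ← R2 + 6·R1.
R3 ← R3 + 4·R1.
R4 ← R4 + 1·R1.
R2 ← R2 / (-9/5).
R1 ← R1 − 1/5·R2.
R3 ← R3 + 1/5·R2.
R4 ← R4 + 9/5·R2.
R3 ← R3 / (-1).
R1 ← R1 + 2·R3.
R2 ← R2 − 4·R3.
Row 4 reduces to 0 = -1, a contradiction. The system is inconsistent.

no solution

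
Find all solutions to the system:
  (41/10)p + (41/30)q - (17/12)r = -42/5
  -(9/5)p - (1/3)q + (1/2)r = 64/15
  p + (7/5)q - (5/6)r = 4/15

infinitely many solutions

Row-reduce:
R1 ← R1 / (41/10).
R2 ← R2 + 9/5·R1.
R3 ← R3 − 1·R1.
R2 ← R2 / (4/15).
R1 ← R1 − 1/3·R2.
R3 ← R3 − 16/15·R2.
Rank is 2 with 3 unknowns, leaving r free.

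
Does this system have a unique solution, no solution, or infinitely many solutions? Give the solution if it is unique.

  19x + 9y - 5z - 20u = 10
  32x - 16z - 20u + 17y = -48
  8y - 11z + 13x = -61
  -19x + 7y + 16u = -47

no solution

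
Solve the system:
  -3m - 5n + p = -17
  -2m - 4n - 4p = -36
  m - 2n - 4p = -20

m = 4, n = 2, p = 5

Row-reduce the augmented matrix:
R1 ← R1 / (-3).
R2 ← R2 + 2·R1.
R3 ← R3 − 1·R1.
R2 ← R2 / (-2/3).
R1 ← R1 − 5/3·R2.
R3 ← R3 + 11/3·R2.
R3 ← R3 / (22).
R1 ← R1 + 12·R3.
R2 ← R2 − 7·R3.
Reading off the reduced rows gives m = 4, n = 2, p = 5.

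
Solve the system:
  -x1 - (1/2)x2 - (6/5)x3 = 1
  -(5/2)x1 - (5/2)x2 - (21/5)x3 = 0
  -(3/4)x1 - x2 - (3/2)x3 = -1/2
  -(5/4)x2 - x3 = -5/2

x1 = -2, x2 = 2, x3 = 0

Row-reduce the augmented matrix:
R1 ← R1 / (-1).
R2 ← R2 + 5/2·R1.
R3 ← R3 + 3/4·R1.
R2 ← R2 / (-5/4).
R1 ← R1 − 1/2·R2.
R3 ← R3 + 5/8·R2.
R4 ← R4 + 5/4·R2.
Swap R3 and R4.
R3 ← R3 / (1/5).
R1 ← R1 − 18/25·R3.
R2 ← R2 − 24/25·R3.
R4 reduces to 0 = 0, so the extra equation is consistent.
Reading off the reduced rows gives x1 = -2, x2 = 2, x3 = 0.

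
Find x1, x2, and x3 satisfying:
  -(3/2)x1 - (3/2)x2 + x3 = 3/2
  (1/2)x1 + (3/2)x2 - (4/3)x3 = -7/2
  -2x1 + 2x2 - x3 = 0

x1 = 0, x2 = 3, x3 = 6

Row-reduce the augmented matrix:
R1 ← R1 / (-3/2).
R2 ← R2 − 1/2·R1.
R3 ← R3 + 2·R1.
R1 ← R1 − 1·R2.
R3 ← R3 − 4·R2.
R3 ← R3 / (5/3).
R1 ← R1 − 1/3·R3.
R2 ← R2 + 1·R3.
Reading off the reduced rows gives x1 = 0, x2 = 3, x3 = 6.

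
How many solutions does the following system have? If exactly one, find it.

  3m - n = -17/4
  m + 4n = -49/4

From equation 1: n = 17/4 + 3·m.
Substitute into equation 2 and solve: m = -9/4.
Then n = -5/2.

m = -9/4, n = -5/2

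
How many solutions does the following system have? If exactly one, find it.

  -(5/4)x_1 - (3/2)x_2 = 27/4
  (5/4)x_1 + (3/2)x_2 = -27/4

infinitely many solutions

Row-reduce:
R1 ← R1 / (-5/4).
R2 ← R2 − 5/4·R1.
Rank is 1 with 2 unknowns, leaving x_2 free.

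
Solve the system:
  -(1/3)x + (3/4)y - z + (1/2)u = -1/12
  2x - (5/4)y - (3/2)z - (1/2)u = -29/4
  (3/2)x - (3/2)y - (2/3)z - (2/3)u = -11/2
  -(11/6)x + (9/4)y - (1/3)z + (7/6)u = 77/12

Row-reduce:
R1 ← R1 / (-1/3).
R2 ← R2 − 2·R1.
R3 ← R3 − 3/2·R1.
R4 ← R4 + 11/6·R1.
R2 ← R2 / (13/4).
R1 ← R1 + 9/4·R2.
R3 ← R3 − 15/8·R2.
R4 ← R4 + 15/8·R2.
R3 ← R3 / (-131/156).
R1 ← R1 + 57/26·R3.
R2 ← R2 + 30/13·R3.
R4 ← R4 − 131/156·R3.
Row 4 reduces to 0 = 1, a contradiction. The system is inconsistent.

no solution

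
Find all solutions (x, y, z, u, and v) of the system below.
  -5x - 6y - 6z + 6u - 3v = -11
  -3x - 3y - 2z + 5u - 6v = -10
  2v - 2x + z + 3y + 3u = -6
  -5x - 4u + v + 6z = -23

infinitely many solutions

Row-reduce:
R1 ← R1 / (-5).
R2 ← R2 + 3·R1.
R3 ← R3 + 2·R1.
R4 ← R4 + 5·R1.
R2 ← R2 / (3/5).
R1 ← R1 − 6/5·R2.
R3 ← R3 − 27/5·R2.
R4 ← R4 − 6·R2.
R3 ← R3 / (-11).
R1 ← R1 + 2·R3.
R2 ← R2 − 8/3·R3.
R4 ← R4 + 4·R3.
R4 ← R4 / (-216/11).
R1 ← R1 + 20/11·R4.
R2 ← R2 + 19/33·R4.
R3 ← R3 − 12/11·R4.
Rank is 4 with 5 unknowns, leaving v free.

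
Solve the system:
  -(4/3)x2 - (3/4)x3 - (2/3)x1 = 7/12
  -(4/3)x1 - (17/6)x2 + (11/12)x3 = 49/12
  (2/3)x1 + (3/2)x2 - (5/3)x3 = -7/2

Row-reduce:
R1 ← R1 / (-2/3).
R2 ← R2 + 4/3·R1.
R3 ← R3 − 2/3·R1.
R2 ← R2 / (-1/6).
R1 ← R1 − 2·R2.
R3 ← R3 − 1/6·R2.
Rank is 2 with 3 unknowns, leaving x3 free.

infinitely many solutions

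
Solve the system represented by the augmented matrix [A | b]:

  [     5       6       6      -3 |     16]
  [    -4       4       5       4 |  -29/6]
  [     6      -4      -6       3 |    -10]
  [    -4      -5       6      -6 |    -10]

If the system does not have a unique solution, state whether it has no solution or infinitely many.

Row-reduce the augmented matrix:
R1 ← R1 / (5).
R2 ← R2 + 4·R1.
R3 ← R3 − 6·R1.
R4 ← R4 + 4·R1.
R2 ← R2 / (44/5).
R1 ← R1 − 6/5·R2.
R3 ← R3 + 56/5·R2.
R4 ← R4 + 1/5·R2.
R3 ← R3 / (-8/11).
R1 ← R1 + 3/22·R3.
R2 ← R2 − 49/44·R3.
R4 ← R4 − 485/44·R3.
R4 ← R4 / (3921/32).
R1 ← R1 + 39/16·R4.
R2 ← R2 − 429/32·R4.
R3 ← R3 + 95/8·R4.
Reading off the reduced rows gives x_1 = 0, x_2 = 3, x_3 = -3/2, x_4 = -7/3.

x_1 = 0, x_2 = 3, x_3 = -3/2, x_4 = -7/3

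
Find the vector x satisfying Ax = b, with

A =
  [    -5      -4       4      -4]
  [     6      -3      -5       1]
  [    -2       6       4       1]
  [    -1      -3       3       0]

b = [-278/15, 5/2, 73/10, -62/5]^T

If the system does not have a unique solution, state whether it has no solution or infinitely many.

x_1 = 0, x_2 = 7/3, x_3 = -9/5, x_4 = 1/2

Row-reduce the augmented matrix:
R1 ← R1 / (-5).
R2 ← R2 − 6·R1.
R3 ← R3 + 2·R1.
R4 ← R4 + 1·R1.
R2 ← R2 / (-39/5).
R1 ← R1 − 4/5·R2.
R3 ← R3 − 38/5·R2.
R4 ← R4 + 11/5·R2.
R3 ← R3 / (86/39).
R1 ← R1 + 32/39·R3.
R2 ← R2 − 1/39·R3.
R4 ← R4 − 88/39·R3.
R4 ← R4 / (3).
R2 ← R2 − 1/2·R4.
R3 ← R3 + 1/2·R4.
Reading off the reduced rows gives x_1 = 0, x_2 = 7/3, x_3 = -9/5, x_4 = 1/2.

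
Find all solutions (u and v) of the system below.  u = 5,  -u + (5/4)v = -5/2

u = 5, v = 2

Row-reduce the augmented matrix:
R2 ← R2 + 1·R1.
R2 ← R2 / (5/4).
Reading off the reduced rows gives u = 5, v = 2.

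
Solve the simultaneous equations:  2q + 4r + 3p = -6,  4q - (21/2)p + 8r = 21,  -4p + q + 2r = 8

infinitely many solutions

Row-reduce:
R1 ← R1 / (3).
R2 ← R2 + 21/2·R1.
R3 ← R3 + 4·R1.
R2 ← R2 / (11).
R1 ← R1 − 2/3·R2.
R3 ← R3 − 11/3·R2.
Rank is 2 with 3 unknowns, leaving r free.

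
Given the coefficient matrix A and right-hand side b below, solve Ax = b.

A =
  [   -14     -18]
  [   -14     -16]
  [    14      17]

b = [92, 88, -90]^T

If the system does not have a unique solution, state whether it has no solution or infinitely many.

Row-reduce the augmented matrix:
R1 ← R1 / (-14).
R2 ← R2 + 14·R1.
R3 ← R3 − 14·R1.
R2 ← R2 / (2).
R1 ← R1 − 9/7·R2.
R3 ← R3 + 1·R2.
R3 reduces to 0 = 0, so the extra equation is consistent.
Reading off the reduced rows gives x_1 = -4, x_2 = -2.

x_1 = -4, x_2 = -2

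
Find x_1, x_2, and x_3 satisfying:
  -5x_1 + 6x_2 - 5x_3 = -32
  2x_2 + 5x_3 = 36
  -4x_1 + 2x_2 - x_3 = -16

x_1 = 4, x_2 = 3, x_3 = 6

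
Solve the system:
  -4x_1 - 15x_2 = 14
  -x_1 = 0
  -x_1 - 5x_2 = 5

Row-reduce:
R1 ← R1 / (-4).
R2 ← R2 + 1·R1.
R3 ← R3 + 1·R1.
R2 ← R2 / (15/4).
R1 ← R1 − 15/4·R2.
R3 ← R3 + 5/4·R2.
Row 3 reduces to 0 = 1/3, a contradiction. The system is inconsistent.

no solution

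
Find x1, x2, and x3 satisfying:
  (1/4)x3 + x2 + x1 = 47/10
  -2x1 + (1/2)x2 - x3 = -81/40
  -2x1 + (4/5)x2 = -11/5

Row-reduce the augmented matrix:
R2 ← R2 + 2·R1.
R3 ← R3 + 2·R1.
R2 ← R2 / (5/2).
R1 ← R1 − 1·R2.
R3 ← R3 − 14/5·R2.
R3 ← R3 / (53/50).
R1 ← R1 − 9/20·R3.
R2 ← R2 + 1/5·R3.
Reading off the reduced rows gives x1 = 11/5, x2 = 11/4, x3 = -1.

x1 = 11/5, x2 = 11/4, x3 = -1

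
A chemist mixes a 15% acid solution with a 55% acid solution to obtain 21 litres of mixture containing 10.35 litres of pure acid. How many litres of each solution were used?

litres of solution A: 3, litres of solution B: 18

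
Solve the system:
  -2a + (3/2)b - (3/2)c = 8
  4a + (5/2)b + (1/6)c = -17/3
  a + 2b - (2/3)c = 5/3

Row-reduce:
R1 ← R1 / (-2).
R2 ← R2 − 4·R1.
R3 ← R3 − 1·R1.
R2 ← R2 / (11/2).
R1 ← R1 + 3/4·R2.
R3 ← R3 − 11/4·R2.
Row 3 reduces to 0 = 1/2, a contradiction. The system is inconsistent.

no solution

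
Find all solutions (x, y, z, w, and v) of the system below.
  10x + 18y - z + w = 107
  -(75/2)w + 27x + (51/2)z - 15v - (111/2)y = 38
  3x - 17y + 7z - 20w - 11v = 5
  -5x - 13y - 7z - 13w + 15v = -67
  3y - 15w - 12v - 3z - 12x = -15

no solution

Row-reduce:
R1 ← R1 / (10).
R2 ← R2 − 27·R1.
R3 ← R3 − 3·R1.
R4 ← R4 + 5·R1.
R5 ← R5 + 12·R1.
R2 ← R2 / (-1041/10).
R1 ← R1 − 9/5·R2.
R3 ← R3 + 112/5·R2.
R4 ← R4 + 4·R2.
R5 ← R5 − 123/5·R2.
R3 ← R3 / (855/694).
R1 ← R1 − 269/694·R3.
R2 ← R2 + 94/347·R3.
R4 ← R4 + 5957/694·R3.
R5 ← R5 − 855/347·R3.
R4 ← R4 / (-5251/57).
R1 ← R1 − 175/57·R4.
R2 ← R2 + 124/57·R4.
R3 ← R3 + 539/57·R4.
Row 5 reduces to 0 = 1/3, a contradiction. The system is inconsistent.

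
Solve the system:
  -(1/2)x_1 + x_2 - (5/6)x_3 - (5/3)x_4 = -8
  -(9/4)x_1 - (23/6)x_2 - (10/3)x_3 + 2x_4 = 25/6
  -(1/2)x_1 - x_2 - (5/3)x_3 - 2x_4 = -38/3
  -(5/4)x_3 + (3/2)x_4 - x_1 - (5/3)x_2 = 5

no solution

Row-reduce:
R1 ← R1 / (-1/2).
R2 ← R2 + 9/4·R1.
R3 ← R3 + 1/2·R1.
R4 ← R4 + 1·R1.
R2 ← R2 / (-25/3).
R1 ← R1 + 2·R2.
R3 ← R3 + 2·R2.
R4 ← R4 + 11/3·R2.
R3 ← R3 / (-14/15).
R1 ← R1 − 47/30·R3.
R2 ← R2 + 1/20·R3.
R4 ← R4 − 7/30·R3.
Row 4 reduces to 0 = -1/4, a contradiction. The system is inconsistent.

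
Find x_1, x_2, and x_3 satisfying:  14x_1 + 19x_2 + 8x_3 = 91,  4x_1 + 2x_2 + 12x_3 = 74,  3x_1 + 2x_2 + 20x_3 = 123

x_1 = -1, x_2 = 3, x_3 = 6

Row-reduce the augmented matrix:
R1 ← R1 / (14).
R2 ← R2 − 4·R1.
R3 ← R3 − 3·R1.
R2 ← R2 / (-24/7).
R1 ← R1 − 19/14·R2.
R3 ← R3 + 29/14·R2.
R3 ← R3 / (149/12).
R1 ← R1 − 53/12·R3.
R2 ← R2 + 17/6·R3.
Reading off the reduced rows gives x_1 = -1, x_2 = 3, x_3 = 6.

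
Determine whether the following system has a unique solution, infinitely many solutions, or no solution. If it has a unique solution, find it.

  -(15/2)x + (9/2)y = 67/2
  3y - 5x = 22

no solution

Row-reduce:
R1 ← R1 / (-15/2).
R2 ← R2 + 5·R1.
Row 2 reduces to 0 = -1/3, a contradiction. The system is inconsistent.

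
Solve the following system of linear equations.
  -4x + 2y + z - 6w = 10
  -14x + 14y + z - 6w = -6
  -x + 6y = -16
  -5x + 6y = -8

infinitely many solutions

Row-reduce:
R1 ← R1 / (-4).
R2 ← R2 + 14·R1.
R3 ← R3 + 1·R1.
R4 ← R4 + 5·R1.
R2 ← R2 / (7).
R1 ← R1 + 1/2·R2.
R3 ← R3 − 11/2·R2.
R4 ← R4 − 7/2·R2.
R3 ← R3 / (12/7).
R1 ← R1 + 3/7·R3.
R2 ← R2 + 5/14·R3.
Rank is 3 with 4 unknowns, leaving w free.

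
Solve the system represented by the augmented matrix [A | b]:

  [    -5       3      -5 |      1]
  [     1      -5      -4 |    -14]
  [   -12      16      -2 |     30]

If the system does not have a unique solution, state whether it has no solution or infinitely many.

Row-reduce:
R1 ← R1 / (-5).
R2 ← R2 − 1·R1.
R3 ← R3 + 12·R1.
R2 ← R2 / (-22/5).
R1 ← R1 + 3/5·R2.
R3 ← R3 − 44/5·R2.
Rank is 2 with 3 unknowns, leaving x_3 free.

infinitely many solutions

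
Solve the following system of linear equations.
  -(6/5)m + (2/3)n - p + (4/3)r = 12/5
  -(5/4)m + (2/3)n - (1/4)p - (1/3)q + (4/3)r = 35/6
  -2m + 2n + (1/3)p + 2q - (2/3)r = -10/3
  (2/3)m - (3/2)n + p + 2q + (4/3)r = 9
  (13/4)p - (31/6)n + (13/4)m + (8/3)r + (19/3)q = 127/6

Row-reduce:
R1 ← R1 / (-6/5).
R2 ← R2 + 5/4·R1.
R3 ← R3 + 2·R1.
R4 ← R4 − 2/3·R1.
R5 ← R5 − 13/4·R1.
R2 ← R2 / (-1/36).
R1 ← R1 + 5/9·R2.
R3 ← R3 − 8/9·R2.
R4 ← R4 + 61/54·R2.
R5 ← R5 + 121/36·R2.
R3 ← R3 / (82/3).
R1 ← R1 + 15·R3.
R2 ← R2 + 57/2·R3.
R4 ← R4 + 127/4·R3.
R5 ← R5 + 381/4·R3.
R4 ← R4 / (8101/1476).
R1 ← R1 − 235/123·R4.
R2 ← R2 − 243/82·R4.
R3 ← R3 + 13/41·R4.
R5 ← R5 − 8101/492·R4.
Rank is 4 with 5 unknowns, leaving r free.

infinitely many solutions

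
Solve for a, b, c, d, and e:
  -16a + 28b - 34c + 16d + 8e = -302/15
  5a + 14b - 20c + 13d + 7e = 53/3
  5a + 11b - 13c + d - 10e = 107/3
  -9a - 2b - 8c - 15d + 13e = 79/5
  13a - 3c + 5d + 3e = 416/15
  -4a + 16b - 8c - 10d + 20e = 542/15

a = 14/5, b = 1, c = -1, d = -7/3, e = 0

Row-reduce the augmented matrix:
R1 ← R1 / (-16).
R2 ← R2 − 5·R1.
R3 ← R3 − 5·R1.
R4 ← R4 + 9·R1.
R5 ← R5 − 13·R1.
R6 ← R6 + 4·R1.
R2 ← R2 / (91/4).
R1 ← R1 + 7/4·R2.
R3 ← R3 − 79/4·R2.
R4 ← R4 + 71/4·R2.
R5 ← R5 − 91/4·R2.
R6 ← R6 − 9·R2.
R3 ← R3 / (77/26).
R1 ← R1 + 3/13·R3.
R2 ← R2 + 35/26·R3.
R4 ← R4 + 166/13·R3.
R6 ← R6 − 164/13·R3.
R4 ← R4 / (-27738/539).
R1 ← R1 + 197/539·R4.
R2 ← R2 + 276/77·R4.
R3 ← R3 + 1752/539·R4.
R6 ← R6 − 10718/539·R4.
Swap R5 and R6.
R5 ← R5 / (12308/201).
R1 ← R1 + 2899/4623·R5.
R2 ← R2 + 209/67·R5.
R3 ← R3 + 3134/1541·R5.
R4 ← R4 − 4670/4623·R5.
R6 reduces to 0 = 0, so the extra equation is consistent.
Reading off the reduced rows gives a = 14/5, b = 1, c = -1, d = -7/3, e = 0.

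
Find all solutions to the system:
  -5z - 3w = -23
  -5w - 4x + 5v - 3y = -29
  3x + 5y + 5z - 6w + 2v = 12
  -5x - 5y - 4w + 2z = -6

Row-reduce:
Swap R1 and R2.
R1 ← R1 / (-4).
R3 ← R3 − 3·R1.
R4 ← R4 + 5·R1.
Swap R2 and R3.
R2 ← R2 / (11/4).
R1 ← R1 − 3/4·R2.
R4 ← R4 + 5/4·R2.
R3 ← R3 / (-5).
R1 ← R1 + 15/11·R3.
R2 ← R2 − 20/11·R3.
R4 ← R4 − 47/11·R3.
R4 ← R4 / (-261/55).
R1 ← R1 − 52/11·R4.
R2 ← R2 + 51/11·R4.
R3 ← R3 − 3/5·R4.
Rank is 4 with 5 unknowns, leaving v free.

infinitely many solutions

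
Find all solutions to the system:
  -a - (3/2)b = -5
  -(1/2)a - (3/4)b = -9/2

no solution

Row-reduce:
R1 ← R1 / (-1).
R2 ← R2 + 1/2·R1.
Row 2 reduces to 0 = -2, a contradiction. The system is inconsistent.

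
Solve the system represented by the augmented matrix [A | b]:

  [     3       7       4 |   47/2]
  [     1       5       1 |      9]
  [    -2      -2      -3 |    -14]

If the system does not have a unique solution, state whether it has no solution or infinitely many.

Row-reduce:
R1 ← R1 / (3).
R2 ← R2 − 1·R1.
R3 ← R3 + 2·R1.
R2 ← R2 / (8/3).
R1 ← R1 − 7/3·R2.
R3 ← R3 − 8/3·R2.
Row 3 reduces to 0 = 1/2, a contradiction. The system is inconsistent.

no solution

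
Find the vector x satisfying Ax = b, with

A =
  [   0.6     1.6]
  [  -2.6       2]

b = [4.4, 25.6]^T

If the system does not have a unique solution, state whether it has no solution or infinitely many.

x_1 = -6, x_2 = 5

Row-reduce the augmented matrix:
R1 ← R1 / (3/5).
R2 ← R2 + 13/5·R1.
R2 ← R2 / (134/15).
R1 ← R1 − 8/3·R2.
Reading off the reduced rows gives x_1 = -6, x_2 = 5.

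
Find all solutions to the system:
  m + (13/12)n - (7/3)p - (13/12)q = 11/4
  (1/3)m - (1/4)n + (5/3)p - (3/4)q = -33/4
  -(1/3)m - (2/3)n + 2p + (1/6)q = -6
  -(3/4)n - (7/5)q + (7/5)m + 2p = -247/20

Row-reduce:
R2 ← R2 − 1/3·R1.
R3 ← R3 + 1/3·R1.
R4 ← R4 − 7/5·R1.
R2 ← R2 / (-11/18).
R1 ← R1 − 13/12·R2.
R3 ← R3 + 11/36·R2.
R4 ← R4 + 34/15·R2.
Swap R3 and R4.
R3 ← R3 / (-19/5).
R1 ← R1 − 2·R3.
R2 ← R2 + 4·R3.
Row 4 reduces to 0 = -1/2, a contradiction. The system is inconsistent.

no solution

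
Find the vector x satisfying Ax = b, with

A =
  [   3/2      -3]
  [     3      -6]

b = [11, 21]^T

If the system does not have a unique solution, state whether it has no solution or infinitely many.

Row-reduce:
R1 ← R1 / (3/2).
R2 ← R2 − 3·R1.
Row 2 reduces to 0 = -1, a contradiction. The system is inconsistent.

no solution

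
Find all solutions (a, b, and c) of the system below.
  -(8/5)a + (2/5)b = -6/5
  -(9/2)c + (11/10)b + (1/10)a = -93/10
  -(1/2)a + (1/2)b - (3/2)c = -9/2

Row-reduce:
R1 ← R1 / (-8/5).
R2 ← R2 − 1/10·R1.
R3 ← R3 + 1/2·R1.
R2 ← R2 / (9/8).
R1 ← R1 + 1/4·R2.
R3 ← R3 − 3/8·R2.
Row 3 reduces to 0 = -1, a contradiction. The system is inconsistent.

no solution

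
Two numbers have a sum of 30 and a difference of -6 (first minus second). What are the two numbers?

Let x = first number, y = second number.
  x + y = 30
  x - y = -6
From equation 1: x = 30 − y.
Substitute into equation 2 and solve: y = 18.
Then x = 12.

first number: 12, second number: 18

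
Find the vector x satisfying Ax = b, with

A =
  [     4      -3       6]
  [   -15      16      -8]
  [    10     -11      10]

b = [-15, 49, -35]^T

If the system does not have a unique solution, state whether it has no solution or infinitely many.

x_1 = -3, x_2 = 0, x_3 = -1/2

Row-reduce the augmented matrix:
R1 ← R1 / (4).
R2 ← R2 + 15·R1.
R3 ← R3 − 10·R1.
R2 ← R2 / (19/4).
R1 ← R1 + 3/4·R2.
R3 ← R3 + 7/2·R2.
R3 ← R3 / (108/19).
R1 ← R1 − 72/19·R3.
R2 ← R2 − 58/19·R3.
Reading off the reduced rows gives x_1 = -3, x_2 = 0, x_3 = -1/2.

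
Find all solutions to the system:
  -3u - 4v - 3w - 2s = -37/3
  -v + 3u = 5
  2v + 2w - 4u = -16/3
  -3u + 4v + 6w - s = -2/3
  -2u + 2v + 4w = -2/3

Row-reduce the augmented matrix:
R1 ← R1 / (-3).
R2 ← R2 − 3·R1.
R3 ← R3 + 4·R1.
R4 ← R4 + 3·R1.
R5 ← R5 + 2·R1.
R2 ← R2 / (-5).
R1 ← R1 − 4/3·R2.
R3 ← R3 − 22/3·R2.
R4 ← R4 − 8·R2.
R5 ← R5 − 14/3·R2.
R3 ← R3 / (8/5).
R1 ← R1 − 1/5·R3.
R2 ← R2 − 3/5·R3.
R4 ← R4 − 21/5·R3.
R5 ← R5 − 16/5·R3.
R4 ← R4 / (-3/2).
R1 ← R1 − 1/6·R4.
R2 ← R2 − 1/2·R4.
R3 ← R3 + 1/6·R4.
R5 reduces to 0 = 0, so the extra equation is consistent.
Reading off the reduced rows gives u = 2, v = 1, w = 1/3, s = 2/3.

u = 2, v = 1, w = 1/3, s = 2/3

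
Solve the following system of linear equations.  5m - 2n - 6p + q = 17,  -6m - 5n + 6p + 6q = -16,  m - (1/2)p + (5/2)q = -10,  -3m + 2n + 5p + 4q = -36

no solution

Row-reduce:
R1 ← R1 / (5).
R2 ← R2 + 6·R1.
R3 ← R3 − 1·R1.
R4 ← R4 + 3·R1.
R2 ← R2 / (-37/5).
R1 ← R1 + 2/5·R2.
R3 ← R3 − 2/5·R2.
R4 ← R4 − 4/5·R2.
R3 ← R3 / (47/74).
R1 ← R1 + 42/37·R3.
R2 ← R2 − 6/37·R3.
R4 ← R4 − 47/37·R3.
Row 4 reduces to 0 = 1, a contradiction. The system is inconsistent.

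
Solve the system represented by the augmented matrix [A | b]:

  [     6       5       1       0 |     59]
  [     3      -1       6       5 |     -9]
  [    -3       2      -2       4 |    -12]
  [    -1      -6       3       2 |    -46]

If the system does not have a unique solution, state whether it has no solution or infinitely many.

x_1 = 6, x_2 = 5, x_3 = -2, x_4 = -2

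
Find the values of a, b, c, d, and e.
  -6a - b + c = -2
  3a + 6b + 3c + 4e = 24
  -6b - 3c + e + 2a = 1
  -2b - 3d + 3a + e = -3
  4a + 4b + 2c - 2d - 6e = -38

Row-reduce the augmented matrix:
R1 ← R1 / (-6).
R2 ← R2 − 3·R1.
R3 ← R3 − 2·R1.
R4 ← R4 − 3·R1.
R5 ← R5 − 4·R1.
R2 ← R2 / (11/2).
R1 ← R1 − 1/6·R2.
R3 ← R3 + 19/3·R2.
R4 ← R4 + 5/2·R2.
R5 ← R5 − 10/3·R2.
R3 ← R3 / (15/11).
R1 ← R1 + 3/11·R3.
R2 ← R2 − 7/11·R3.
R4 ← R4 − 23/11·R3.
R5 ← R5 − 6/11·R3.
R4 ← R4 / (-3).
R5 ← R5 + 2·R4.
R5 ← R5 / (-184/27).
R1 ← R1 − 1·R5.
R2 ← R2 + 17/9·R5.
R3 ← R3 − 37/9·R5.
R4 ← R4 − 52/27·R5.
Reading off the reduced rows gives a = -1, b = 3, c = -5, d = 0, e = 6.

a = -1, b = 3, c = -5, d = 0, e = 6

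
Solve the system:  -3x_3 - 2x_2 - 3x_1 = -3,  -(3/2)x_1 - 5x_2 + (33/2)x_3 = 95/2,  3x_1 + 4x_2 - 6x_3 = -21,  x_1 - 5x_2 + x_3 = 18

no solution

Row-reduce:
R1 ← R1 / (-3).
R2 ← R2 + 3/2·R1.
R3 ← R3 − 3·R1.
R4 ← R4 − 1·R1.
R2 ← R2 / (-4).
R1 ← R1 − 2/3·R2.
R3 ← R3 − 2·R2.
R4 ← R4 + 17/3·R2.
Swap R3 and R4.
R3 ← R3 / (-51/2).
R1 ← R1 − 4·R3.
R2 ← R2 + 9/2·R3.
Row 4 reduces to 0 = 1/2, a contradiction. The system is inconsistent.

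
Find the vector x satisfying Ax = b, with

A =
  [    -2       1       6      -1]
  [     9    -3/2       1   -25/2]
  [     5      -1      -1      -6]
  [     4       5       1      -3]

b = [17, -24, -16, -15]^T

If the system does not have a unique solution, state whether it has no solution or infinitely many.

no solution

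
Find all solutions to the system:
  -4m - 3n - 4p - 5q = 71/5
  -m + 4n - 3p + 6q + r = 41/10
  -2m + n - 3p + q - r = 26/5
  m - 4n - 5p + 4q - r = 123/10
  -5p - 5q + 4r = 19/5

m = -5/2, n = -2, p = -4/5, q = 1, r = 6/5

Row-reduce the augmented matrix:
R1 ← R1 / (-4).
R2 ← R2 + 1·R1.
R3 ← R3 + 2·R1.
R4 ← R4 − 1·R1.
R2 ← R2 / (19/4).
R1 ← R1 − 3/4·R2.
R3 ← R3 − 5/2·R2.
R4 ← R4 + 19/4·R2.
R3 ← R3 / (1/19).
R1 ← R1 − 25/19·R3.
R2 ← R2 + 8/19·R3.
R4 ← R4 + 8·R3.
R5 ← R5 + 5·R3.
R4 ← R4 / (-38).
R1 ← R1 − 8·R4.
R2 ← R2 + 1·R4.
R3 ← R3 + 6·R4.
R5 ← R5 + 35·R4.
R5 ← R5 / (1381/19).
R1 ← R1 + 206/19·R5.
R2 ← R2 + 112/19·R5.
R3 ← R3 − 145/19·R5.
R4 ← R4 − 116/19·R5.
Reading off the reduced rows gives m = -5/2, n = -2, p = -4/5, q = 1, r = 6/5.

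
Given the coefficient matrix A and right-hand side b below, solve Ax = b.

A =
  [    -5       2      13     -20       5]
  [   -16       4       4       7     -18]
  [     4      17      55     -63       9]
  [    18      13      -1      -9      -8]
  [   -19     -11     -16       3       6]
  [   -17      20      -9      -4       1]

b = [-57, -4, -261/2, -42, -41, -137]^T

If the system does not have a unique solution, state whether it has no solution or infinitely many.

no solution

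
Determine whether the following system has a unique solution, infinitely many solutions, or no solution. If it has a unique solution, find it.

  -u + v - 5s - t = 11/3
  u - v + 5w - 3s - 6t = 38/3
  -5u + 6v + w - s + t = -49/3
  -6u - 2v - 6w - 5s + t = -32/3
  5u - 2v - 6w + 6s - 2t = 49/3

u = 3, v = 0, w = -2/3, s = -1, t = -5/3

Row-reduce the augmented matrix:
R1 ← R1 / (-1).
R2 ← R2 − 1·R1.
R3 ← R3 + 5·R1.
R4 ← R4 + 6·R1.
R5 ← R5 − 5·R1.
Swap R2 and R3.
R1 ← R1 + 1·R2.
R4 ← R4 + 8·R2.
R5 ← R5 − 3·R2.
R3 ← R3 / (5).
R1 ← R1 − 1·R3.
R2 ← R2 − 1·R3.
R4 ← R4 − 2·R3.
R5 ← R5 + 9·R3.
R4 ← R4 / (1101/5).
R1 ← R1 − 153/5·R4.
R2 ← R2 − 128/5·R4.
R3 ← R3 + 8/5·R4.
R5 ← R5 + 527/5·R4.
R5 ← R5 / (-10937/1101).
R1 ← R1 − 135/367·R5.
R2 ← R2 − 749/1101·R5.
R3 ← R3 + 1079/1101·R5.
R4 ← R4 − 289/1101·R5.
Reading off the reduced rows gives u = 3, v = 0, w = -2/3, s = -1, t = -5/3.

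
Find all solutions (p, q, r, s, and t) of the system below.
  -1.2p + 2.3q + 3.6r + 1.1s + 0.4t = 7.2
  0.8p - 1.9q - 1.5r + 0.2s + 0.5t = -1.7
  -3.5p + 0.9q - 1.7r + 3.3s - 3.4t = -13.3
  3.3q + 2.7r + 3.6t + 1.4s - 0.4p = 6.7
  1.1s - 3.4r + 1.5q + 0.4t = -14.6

Row-reduce the augmented matrix:
R1 ← R1 / (-6/5).
R2 ← R2 − 4/5·R1.
R3 ← R3 + 7/2·R1.
R4 ← R4 + 2/5·R1.
R2 ← R2 / (-11/30).
R1 ← R1 + 23/12·R2.
R3 ← R3 + 697/120·R2.
R4 ← R4 − 38/15·R2.
R5 ← R5 − 3/2·R2.
R3 ← R3 / (-11641/440).
R1 ← R1 + 339/44·R3.
R2 ← R2 + 27/11·R3.
R4 ← R4 − 849/110·R3.
R5 ← R5 − 31/110·R3.
R4 ← R4 / (185989/58205).
R1 ← R1 + 17655/11641·R4.
R2 ← R2 + 13763/11641·R4.
R3 ← R3 − 6465/11641·R4.
R5 ← R5 − 277153/58205·R4.
R5 ← R5 / (-4530847/1859890).
R1 ← R1 − 882037/371978·R5.
R2 ← R2 − 334115/371978·R5.
R3 ← R3 + 16431/371978·R5.
R4 ← R4 − 452657/371978·R5.
Reading off the reduced rows gives p = -2, q = -2, r = 3, s = -2, t = 2.

p = -2, q = -2, r = 3, s = -2, t = 2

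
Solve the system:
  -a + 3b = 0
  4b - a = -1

a = -3, b = -1

Row-reduce the augmented matrix:
R1 ← R1 / (-1).
R2 ← R2 + 1·R1.
R1 ← R1 + 3·R2.
Reading off the reduced rows gives a = -3, b = -1.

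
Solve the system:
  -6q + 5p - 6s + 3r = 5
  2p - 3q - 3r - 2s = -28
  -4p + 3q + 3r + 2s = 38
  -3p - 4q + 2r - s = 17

Row-reduce the augmented matrix:
R1 ← R1 / (5).
R2 ← R2 − 2·R1.
R3 ← R3 + 4·R1.
R4 ← R4 + 3·R1.
R2 ← R2 / (-3/5).
R1 ← R1 + 6/5·R2.
R3 ← R3 + 9/5·R2.
R4 ← R4 + 38/5·R2.
R3 ← R3 / (18).
R1 ← R1 − 9·R3.
R2 ← R2 − 7·R3.
R4 ← R4 − 57·R3.
R4 ← R4 / (3).
R2 ← R2 − 8/9·R4.
R3 ← R3 + 2/9·R4.
Reading off the reduced rows gives p = -5, q = 4, r = 6, s = -6.

p = -5, q = 4, r = 6, s = -6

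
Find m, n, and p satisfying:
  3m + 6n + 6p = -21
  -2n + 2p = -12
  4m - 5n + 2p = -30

m = -3, n = 2, p = -4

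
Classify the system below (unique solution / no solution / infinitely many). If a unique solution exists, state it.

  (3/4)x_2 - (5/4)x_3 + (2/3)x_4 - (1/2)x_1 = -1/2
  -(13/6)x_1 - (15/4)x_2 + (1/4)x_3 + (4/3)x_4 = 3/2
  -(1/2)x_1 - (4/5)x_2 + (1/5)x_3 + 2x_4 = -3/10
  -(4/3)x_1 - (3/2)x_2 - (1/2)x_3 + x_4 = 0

Row-reduce:
R1 ← R1 / (-1/2).
R2 ← R2 + 13/6·R1.
R3 ← R3 + 1/2·R1.
R4 ← R4 + 4/3·R1.
R2 ← R2 / (-7).
R1 ← R1 + 3/2·R2.
R3 ← R3 + 31/20·R2.
R4 ← R4 + 7/2·R2.
R3 ← R3 / (41/210).
R1 ← R1 − 9/7·R3.
R2 ← R2 + 17/21·R3.
Row 4 reduces to 0 = -1/2, a contradiction. The system is inconsistent.

no solution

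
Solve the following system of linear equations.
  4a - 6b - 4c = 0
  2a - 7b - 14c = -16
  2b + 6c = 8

infinitely many solutions

Row-reduce:
R1 ← R1 / (4).
R2 ← R2 − 2·R1.
R2 ← R2 / (-4).
R1 ← R1 + 3/2·R2.
R3 ← R3 − 2·R2.
Rank is 2 with 3 unknowns, leaving c free.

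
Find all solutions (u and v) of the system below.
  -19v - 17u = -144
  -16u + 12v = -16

u = 4, v = 4

Row-reduce the augmented matrix:
R1 ← R1 / (-17).
R2 ← R2 + 16·R1.
R2 ← R2 / (508/17).
R1 ← R1 − 19/17·R2.
Reading off the reduced rows gives u = 4, v = 4.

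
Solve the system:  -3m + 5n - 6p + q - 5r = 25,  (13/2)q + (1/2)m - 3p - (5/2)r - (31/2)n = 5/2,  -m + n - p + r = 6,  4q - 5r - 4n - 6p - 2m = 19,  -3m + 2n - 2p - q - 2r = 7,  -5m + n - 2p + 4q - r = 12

Row-reduce:
R1 ← R1 / (-3).
R2 ← R2 − 1/2·R1.
R3 ← R3 + 1·R1.
R4 ← R4 + 2·R1.
R5 ← R5 + 3·R1.
R6 ← R6 + 5·R1.
R2 ← R2 / (-44/3).
R1 ← R1 + 5/3·R2.
R3 ← R3 + 2/3·R2.
R4 ← R4 + 22/3·R2.
R5 ← R5 + 3·R2.
R6 ← R6 + 22/3·R2.
R3 ← R3 / (13/11).
R1 ← R1 − 27/11·R3.
R2 ← R2 − 3/11·R3.
R5 ← R5 − 53/11·R3.
R6 ← R6 − 10·R3.
Swap R4 and R5.
R4 ← R4 / (-10/13).
R1 ← R1 − 3/13·R4.
R2 ← R2 + 4/13·R4.
R3 ← R3 + 7/13·R4.
R6 ← R6 − 57/13·R4.
Swap R5 and R6.
R5 ← R5 / (-1187/20).
R1 ← R1 + 123/20·R5.
R2 ← R2 − 27/10·R5.
R3 ← R3 − 157/20·R5.
R4 ← R4 − 203/20·R5.
Row 6 reduces to 0 = -1, a contradiction. The system is inconsistent.

no solution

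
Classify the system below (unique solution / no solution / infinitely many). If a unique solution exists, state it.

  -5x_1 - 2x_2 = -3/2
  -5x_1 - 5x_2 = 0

x_1 = 1/2, x_2 = -1/2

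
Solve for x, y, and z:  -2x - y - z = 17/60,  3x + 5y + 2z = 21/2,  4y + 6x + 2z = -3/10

Row-reduce the augmented matrix:
R1 ← R1 / (-2).
R2 ← R2 − 3·R1.
R3 ← R3 − 6·R1.
R2 ← R2 / (7/2).
R1 ← R1 − 1/2·R2.
R3 ← R3 − 1·R2.
R3 ← R3 / (-8/7).
R1 ← R1 − 3/7·R3.
R2 ← R2 − 1/7·R3.
Reading off the reduced rows gives x = -8/3, y = 14/5, z = 9/4.

x = -8/3, y = 14/5, z = 9/4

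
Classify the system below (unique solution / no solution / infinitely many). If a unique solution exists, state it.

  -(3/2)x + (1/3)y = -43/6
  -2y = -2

x = 5, y = 1

Row-reduce the augmented matrix:
R1 ← R1 / (-3/2).
R2 ← R2 / (-2).
R1 ← R1 + 2/9·R2.
Reading off the reduced rows gives x = 5, y = 1.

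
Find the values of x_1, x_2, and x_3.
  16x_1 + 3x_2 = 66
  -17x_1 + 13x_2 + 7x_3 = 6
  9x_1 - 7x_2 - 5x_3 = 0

x_1 = 3, x_2 = 6, x_3 = -3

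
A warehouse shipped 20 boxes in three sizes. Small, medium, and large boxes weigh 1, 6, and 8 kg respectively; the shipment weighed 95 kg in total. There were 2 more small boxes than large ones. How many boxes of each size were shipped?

small boxes: 7, medium boxes: 8, large boxes: 5

Let s = small boxes, m = medium boxes, l = large boxes.
  s + m + l = 20
  s + 6m + 8l = 95
  s - l = 2
Row-reduce the augmented matrix:
R2 ← R2 − 1·R1.
R3 ← R3 − 1·R1.
R2 ← R2 / (5).
R1 ← R1 − 1·R2.
R3 ← R3 + 1·R2.
R3 ← R3 / (-3/5).
R1 ← R1 + 2/5·R3.
R2 ← R2 − 7/5·R3.
Reading off the reduced rows gives s = 7, m = 8, l = 5.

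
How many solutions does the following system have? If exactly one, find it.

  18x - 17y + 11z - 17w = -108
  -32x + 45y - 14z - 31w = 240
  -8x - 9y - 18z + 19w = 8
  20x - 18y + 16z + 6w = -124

infinitely many solutions

Row-reduce:
R1 ← R1 / (18).
R2 ← R2 + 32·R1.
R3 ← R3 + 8·R1.
R4 ← R4 − 20·R1.
R2 ← R2 / (133/9).
R1 ← R1 + 17/18·R2.
R3 ← R3 + 149/9·R2.
R4 ← R4 − 8/9·R2.
R3 ← R3 / (-916/133).
R1 ← R1 − 257/266·R3.
R2 ← R2 − 50/133·R3.
R4 ← R4 − 458/133·R3.
Rank is 3 with 4 unknowns, leaving w free.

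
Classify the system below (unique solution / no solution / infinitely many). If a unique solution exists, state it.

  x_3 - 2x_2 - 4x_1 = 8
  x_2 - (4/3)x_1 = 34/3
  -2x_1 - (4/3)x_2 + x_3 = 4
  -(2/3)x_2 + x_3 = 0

Row-reduce the augmented matrix:
R1 ← R1 / (-4).
R2 ← R2 + 4/3·R1.
R3 ← R3 + 2·R1.
R2 ← R2 / (5/3).
R1 ← R1 − 1/2·R2.
R3 ← R3 + 1/3·R2.
R4 ← R4 + 2/3·R2.
R3 ← R3 / (13/30).
R1 ← R1 + 3/20·R3.
R2 ← R2 + 1/5·R3.
R4 ← R4 − 13/15·R3.
R4 reduces to 0 = 0, so the extra equation is consistent.
Reading off the reduced rows gives x_1 = -4, x_2 = 6, x_3 = 4.

x_1 = -4, x_2 = 6, x_3 = 4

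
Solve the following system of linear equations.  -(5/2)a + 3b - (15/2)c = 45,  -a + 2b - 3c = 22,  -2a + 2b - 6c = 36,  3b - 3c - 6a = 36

no solution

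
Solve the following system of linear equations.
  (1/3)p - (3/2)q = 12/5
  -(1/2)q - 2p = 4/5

Row-reduce the augmented matrix:
R1 ← R1 / (1/3).
R2 ← R2 + 2·R1.
R2 ← R2 / (-19/2).
R1 ← R1 + 9/2·R2.
Reading off the reduced rows gives p = 0, q = -8/5.

p = 0, q = -8/5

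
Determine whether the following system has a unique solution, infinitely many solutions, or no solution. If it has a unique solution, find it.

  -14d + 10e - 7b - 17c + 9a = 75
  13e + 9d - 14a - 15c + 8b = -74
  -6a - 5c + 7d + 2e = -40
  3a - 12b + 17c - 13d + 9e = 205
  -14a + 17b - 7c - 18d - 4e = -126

a = 3, b = -4, c = 4, d = -2, e = 6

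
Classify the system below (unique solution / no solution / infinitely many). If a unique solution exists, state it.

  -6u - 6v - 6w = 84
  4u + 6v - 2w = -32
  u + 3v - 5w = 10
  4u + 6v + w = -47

Row-reduce the augmented matrix:
R1 ← R1 / (-6).
R2 ← R2 − 4·R1.
R3 ← R3 − 1·R1.
R4 ← R4 − 4·R1.
R2 ← R2 / (2).
R1 ← R1 − 1·R2.
R3 ← R3 − 2·R2.
R4 ← R4 − 2·R2.
Swap R3 and R4.
R3 ← R3 / (3).
R1 ← R1 − 4·R3.
R2 ← R2 + 3·R3.
R4 reduces to 0 = 0, so the extra equation is consistent.
Reading off the reduced rows gives u = -6, v = -3, w = -5.

u = -6, v = -3, w = -5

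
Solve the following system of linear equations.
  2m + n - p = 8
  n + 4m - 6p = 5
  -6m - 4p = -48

Row-reduce the augmented matrix:
R1 ← R1 / (2).
R2 ← R2 − 4·R1.
R3 ← R3 + 6·R1.
R2 ← R2 / (-1).
R1 ← R1 − 1/2·R2.
R3 ← R3 − 3·R2.
R3 ← R3 / (-19).
R1 ← R1 + 5/2·R3.
R2 ← R2 − 4·R3.
Reading off the reduced rows gives m = 6, n = -1, p = 3.

m = 6, n = -1, p = 3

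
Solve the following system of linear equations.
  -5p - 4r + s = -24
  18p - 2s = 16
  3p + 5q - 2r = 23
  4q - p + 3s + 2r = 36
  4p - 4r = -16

p = 1, q = 6, r = 5, s = 1

Row-reduce the augmented matrix:
R1 ← R1 / (-5).
R2 ← R2 − 18·R1.
R3 ← R3 − 3·R1.
R4 ← R4 + 1·R1.
R5 ← R5 − 4·R1.
Swap R2 and R3.
R2 ← R2 / (5).
R4 ← R4 − 4·R2.
R3 ← R3 / (-72/5).
R1 ← R1 − 4/5·R3.
R2 ← R2 + 22/25·R3.
R4 ← R4 − 158/25·R3.
R5 ← R5 + 36/5·R3.
R4 ← R4 / (136/45).
R1 ← R1 + 1/9·R4.
R2 ← R2 − 1/45·R4.
R3 ← R3 + 1/9·R4.
R5 reduces to 0 = 0, so the extra equation is consistent.
Reading off the reduced rows gives p = 1, q = 6, r = 5, s = 1.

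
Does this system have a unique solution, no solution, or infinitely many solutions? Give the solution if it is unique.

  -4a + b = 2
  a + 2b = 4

Row-reduce the augmented matrix:
R1 ← R1 / (-4).
R2 ← R2 − 1·R1.
R2 ← R2 / (9/4).
R1 ← R1 + 1/4·R2.
Reading off the reduced rows gives a = 0, b = 2.

a = 0, b = 2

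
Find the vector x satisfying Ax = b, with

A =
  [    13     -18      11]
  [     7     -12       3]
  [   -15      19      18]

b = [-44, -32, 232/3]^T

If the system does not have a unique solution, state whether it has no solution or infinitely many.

x_1 = -1, x_2 = 7/3, x_3 = 1

Row-reduce the augmented matrix:
R1 ← R1 / (13).
R2 ← R2 − 7·R1.
R3 ← R3 + 15·R1.
R2 ← R2 / (-30/13).
R1 ← R1 + 18/13·R2.
R3 ← R3 + 23/13·R2.
R3 ← R3 / (494/15).
R1 ← R1 − 13/5·R3.
R2 ← R2 − 19/15·R3.
Reading off the reduced rows gives x_1 = -1, x_2 = 7/3, x_3 = 1.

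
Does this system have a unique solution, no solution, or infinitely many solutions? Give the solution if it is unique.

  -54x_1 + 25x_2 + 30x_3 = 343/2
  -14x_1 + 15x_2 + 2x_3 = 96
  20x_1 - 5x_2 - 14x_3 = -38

no solution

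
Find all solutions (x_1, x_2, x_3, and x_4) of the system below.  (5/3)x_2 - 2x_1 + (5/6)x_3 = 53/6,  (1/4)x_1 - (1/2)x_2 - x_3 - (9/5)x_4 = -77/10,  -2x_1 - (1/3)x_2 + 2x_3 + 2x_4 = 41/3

infinitely many solutions

Row-reduce:
R1 ← R1 / (-2).
R2 ← R2 − 1/4·R1.
R3 ← R3 + 2·R1.
R2 ← R2 / (-7/24).
R1 ← R1 + 5/6·R2.
R3 ← R3 + 2·R2.
R3 ← R3 / (307/42).
R1 ← R1 − 15/7·R3.
R2 ← R2 − 43/14·R3.
Rank is 3 with 4 unknowns, leaving x_4 free.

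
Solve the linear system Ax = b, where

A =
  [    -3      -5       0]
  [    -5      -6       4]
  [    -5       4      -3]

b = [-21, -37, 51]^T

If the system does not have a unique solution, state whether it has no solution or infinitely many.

x_1 = -3, x_2 = 6, x_3 = -4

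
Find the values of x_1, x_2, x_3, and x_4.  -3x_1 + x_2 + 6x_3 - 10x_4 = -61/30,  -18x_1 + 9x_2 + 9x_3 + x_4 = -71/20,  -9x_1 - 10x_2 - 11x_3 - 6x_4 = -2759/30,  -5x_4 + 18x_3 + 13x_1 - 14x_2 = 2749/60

x_1 = 3, x_2 = 8/3, x_3 = 14/5, x_4 = 5/4

Row-reduce the augmented matrix:
R1 ← R1 / (-3).
R2 ← R2 + 18·R1.
R3 ← R3 + 9·R1.
R4 ← R4 − 13·R1.
R2 ← R2 / (3).
R1 ← R1 + 1/3·R2.
R3 ← R3 + 13·R2.
R4 ← R4 + 29/3·R2.
R3 ← R3 / (-146).
R1 ← R1 + 5·R3.
R2 ← R2 + 9·R3.
R4 ← R4 + 43·R3.
R4 ← R4 / (83179/1314).
R1 ← R1 − 311/1314·R4.
R2 ← R2 − 1121/438·R4.
R3 ← R3 + 865/438·R4.
Reading off the reduced rows gives x_1 = 3, x_2 = 8/3, x_3 = 14/5, x_4 = 5/4.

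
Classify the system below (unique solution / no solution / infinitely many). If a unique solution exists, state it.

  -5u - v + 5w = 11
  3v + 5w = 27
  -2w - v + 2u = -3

Row-reduce the augmented matrix:
R1 ← R1 / (-5).
R3 ← R3 − 2·R1.
R2 ← R2 / (3).
R1 ← R1 − 1/5·R2.
R3 ← R3 + 7/5·R2.
R3 ← R3 / (7/3).
R1 ← R1 + 4/3·R3.
R2 ← R2 − 5/3·R3.
Reading off the reduced rows gives u = 4, v = -1, w = 6.

u = 4, v = -1, w = 6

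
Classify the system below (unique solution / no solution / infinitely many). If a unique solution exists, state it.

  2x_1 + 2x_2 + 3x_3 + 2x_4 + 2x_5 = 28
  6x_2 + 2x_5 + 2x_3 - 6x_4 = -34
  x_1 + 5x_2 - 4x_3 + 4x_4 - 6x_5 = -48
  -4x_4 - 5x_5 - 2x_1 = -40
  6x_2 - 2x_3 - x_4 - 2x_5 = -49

x_1 = 0, x_2 = -4, x_3 = 6, x_4 = 5, x_5 = 4

Row-reduce the augmented matrix:
R1 ← R1 / (2).
R3 ← R3 − 1·R1.
R4 ← R4 + 2·R1.
R2 ← R2 / (6).
R1 ← R1 − 1·R2.
R3 ← R3 − 4·R2.
R4 ← R4 − 2·R2.
R5 ← R5 − 6·R2.
R3 ← R3 / (-41/6).
R1 ← R1 − 7/6·R3.
R2 ← R2 − 1/3·R3.
R4 ← R4 − 7/3·R3.
R5 ← R5 + 4·R3.
R4 ← R4 / (98/41).
R1 ← R1 − 131/41·R4.
R2 ← R2 + 27/41·R4.
R3 ← R3 + 42/41·R4.
R5 ← R5 − 37/41·R4.
R5 ← R5 / (327/98).
R1 ← R1 − 779/98·R5.
R2 ← R2 + 183/98·R5.
R3 ← R3 + 11/7·R5.
R4 ← R4 + 267/98·R5.
Reading off the reduced rows gives x_1 = 0, x_2 = -4, x_3 = 6, x_4 = 5, x_5 = 4.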